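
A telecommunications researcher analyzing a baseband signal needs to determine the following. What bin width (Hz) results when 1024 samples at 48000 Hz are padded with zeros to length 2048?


Frequency resolution after zero-padding:
N_padded = 1024 * 2 = 2048
df = fs / N_padded
   = 48000 / 2048
   = 23.4375 Hz

23.4375 Hz


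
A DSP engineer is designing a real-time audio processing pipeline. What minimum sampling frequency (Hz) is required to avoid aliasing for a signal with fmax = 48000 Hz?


The Nyquist rate is twice the maximum frequency component.
fs_min = 2 * fmax
      = 2 * 48000
      = 96000 Hz

96000


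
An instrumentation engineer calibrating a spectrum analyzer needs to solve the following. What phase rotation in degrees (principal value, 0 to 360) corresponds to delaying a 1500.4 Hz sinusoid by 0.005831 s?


Phase shift from frequency and time delay:
phi = 360 * f * t_delay
    = 360 * 1500.4 * 0.005831
    = 3149.58 degrees
    mod 360 = 269.58 degrees

269.58 degrees


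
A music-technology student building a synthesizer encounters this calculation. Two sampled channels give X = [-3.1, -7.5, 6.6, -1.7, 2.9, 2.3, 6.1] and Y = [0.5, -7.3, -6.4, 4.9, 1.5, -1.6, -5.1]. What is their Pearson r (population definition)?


Pearson correlation coefficient (population):
r = cov(X,Y) / (std(X) * std(Y))
Mean X = 0.8, Mean Y = -1.9286
Cov(X,Y) = -2.43
Std(X) = 4.762052, Std(Y) = 4.19684
r = -0.1216

-0.1216


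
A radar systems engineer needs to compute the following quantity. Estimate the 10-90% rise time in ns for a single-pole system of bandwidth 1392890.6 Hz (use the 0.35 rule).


Rise time from bandwidth relationship:
tr = 0.35 / BW
   = 0.35 / 1392890.6
   = 2.512760155e-07 s
   = 251.276 ns

251.276 ns


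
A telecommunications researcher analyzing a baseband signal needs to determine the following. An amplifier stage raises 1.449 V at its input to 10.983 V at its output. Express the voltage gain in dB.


Voltage gain in dB:
G = 20 * log10(Vout / Vin)
  = 20 * log10(10.983 / 1.449)
  = 20 * log10(7.57971)
  = 20 * 0.879653
  = 17.59 dB

17.59 dB


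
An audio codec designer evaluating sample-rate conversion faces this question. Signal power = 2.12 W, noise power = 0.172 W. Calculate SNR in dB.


SNR in decibels:
SNR = 10 * log10(Ps / Pn)
    = 10 * log10(2.12 / 0.172)
    = 10 * log10(12.3256)
    = 10 * 1.0908
    = 10.91 dB

10.91 dB


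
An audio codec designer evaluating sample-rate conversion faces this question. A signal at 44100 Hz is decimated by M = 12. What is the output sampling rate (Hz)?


Decimation reduces the sample rate:
fs_out = fs_in / M
       = 44100 / 12
       = 3675.0 Hz

3675.0 Hz


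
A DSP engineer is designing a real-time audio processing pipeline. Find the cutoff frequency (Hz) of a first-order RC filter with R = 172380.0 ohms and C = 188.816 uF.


Cutoff frequency of a first-order RC filter:
fc = 1 / (2 * pi * R * C)
C = 188.816 uF = 0.000188816 F
fc = 1 / (2 * pi * 172380.0 * 0.000188816)
   = 1 / 204.50575676564
   = 0.00489 Hz

0.00489 Hz


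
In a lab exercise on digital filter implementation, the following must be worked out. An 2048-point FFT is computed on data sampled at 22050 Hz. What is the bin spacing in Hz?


DFT frequency resolution:
df = fs / N
   = 22050 / 2048
   = 10.7666 Hz

10.7666 Hz


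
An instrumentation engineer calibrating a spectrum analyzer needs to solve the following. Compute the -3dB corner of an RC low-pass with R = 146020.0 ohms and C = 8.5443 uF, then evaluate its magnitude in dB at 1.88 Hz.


Step 1 — cutoff frequency:
fc = 1 / (2*pi*R*C)
C = 8.5443 uF = 8.5443e-06 F
fc = 1 / (2*pi*146020.0*8.5443e-06)
   = 0.127565 Hz

Step 2 — magnitude at f = 1.88 Hz:
|H(f)| = 1 / sqrt(1 + (f/fc)^2)
f/fc = 1.88 / 0.127565 = 14.737585
|H| = 1 / sqrt(1 + 217.196412) = 0.0676981
|H|_dB = 20*log10(0.0676981) = -23.39 dB

fc = 0.127565 Hz; |H(1.88 Hz)| = -23.39 dB


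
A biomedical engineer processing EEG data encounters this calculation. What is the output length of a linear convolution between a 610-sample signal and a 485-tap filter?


Linear convolution output length:
L = N + M - 1
  = 610 + 485 - 1
  = 1094 samples

1094


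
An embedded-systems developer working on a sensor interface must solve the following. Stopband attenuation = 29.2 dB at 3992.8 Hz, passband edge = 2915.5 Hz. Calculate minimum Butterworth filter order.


Butterworth filter order formula:
n = log10(10^(A/10) - 1) / (2 * log10(f_stop/f_pass))
10^(29.2/10) - 1 = 830.7638
f_stop/f_pass = 3992.8 / 2915.5 = 1.3695
n = 10.689 -> ceil = 11

11


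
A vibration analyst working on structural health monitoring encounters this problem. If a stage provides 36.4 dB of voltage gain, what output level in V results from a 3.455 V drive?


Output voltage from dB gain:
V_out = V_in * 10^(gain_dB / 20)
      = 3.455 * 10^(36.4 / 20)
      = 3.455 * 66.069345
      = 228.2696 V

228.2696 V


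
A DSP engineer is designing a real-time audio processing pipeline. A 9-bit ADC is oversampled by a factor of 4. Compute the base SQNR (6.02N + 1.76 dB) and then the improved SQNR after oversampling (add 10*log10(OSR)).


Step 1 — baseline SQNR at Nyquist:
SQNR_base = 6.02*N + 1.76
          = 6.02*9 + 1.76
          = 55.94 dB

Step 2 — oversampling processing gain:
G = 10*log10(OSR) = 10*log10(4) = 6.02 dB

Step 3 — total:
SQNR_total = 55.94 + 6.02 = 61.96 dB

Base SQNR = 55.94 dB; oversampled SQNR = 61.96 dB


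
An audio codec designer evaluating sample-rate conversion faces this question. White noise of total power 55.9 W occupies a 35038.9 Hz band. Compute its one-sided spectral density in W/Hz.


Power spectral density:
PSD = P / BW
    = 55.9 / 35038.9
    = 0.00159537 W/Hz

0.00159537 W/Hz


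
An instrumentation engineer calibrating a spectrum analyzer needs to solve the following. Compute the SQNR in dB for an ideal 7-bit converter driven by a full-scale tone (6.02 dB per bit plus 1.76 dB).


Theoretical SNR for a full-scale sinusoid:
SNR = 6.02 * N + 1.76
    = 6.02 * 7 + 1.76
    = 42.14 + 1.76
    = 43.9 dB

43.9 dB


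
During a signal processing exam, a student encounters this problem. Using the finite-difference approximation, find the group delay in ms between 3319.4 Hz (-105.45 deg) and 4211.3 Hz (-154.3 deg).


Group delay from phase difference:
tau = -d(phi)/d(omega)
d(phi) = -48.85 deg = -0.852593 rad
d(omega) = 2*pi*(4211.3 - 3319.4) = 5603.973 rad/s
tau = -(-0.852593) / 5603.973
    = 0.1521 ms

0.1521 ms


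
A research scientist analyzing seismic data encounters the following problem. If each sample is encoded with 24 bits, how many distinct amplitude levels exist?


Number of quantization levels = 2^N
= 2^24
= 16777216

16777216


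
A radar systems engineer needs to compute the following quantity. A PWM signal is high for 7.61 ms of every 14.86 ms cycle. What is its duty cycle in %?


Duty cycle as a percentage:
DC = (t_on / T) * 100
   = (7.61 / 14.86) * 100
   = 0.512113 * 100
   = 51.21 %

51.21 %


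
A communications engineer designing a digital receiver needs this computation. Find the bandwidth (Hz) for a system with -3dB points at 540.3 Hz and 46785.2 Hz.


Bandwidth is the difference of -3dB frequencies:
BW = f_high - f_low
   = 46785.2 - 540.3
   = 46244.9 Hz

46244.9 Hz


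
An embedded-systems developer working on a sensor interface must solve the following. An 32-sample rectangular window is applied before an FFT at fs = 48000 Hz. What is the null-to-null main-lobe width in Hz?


Main lobe width for a rectangular window:
Width = 2 * fs / N
      = 2 * 48000 / 32
      = 96000 / 32
      = 3000.0 Hz

3000.0 Hz


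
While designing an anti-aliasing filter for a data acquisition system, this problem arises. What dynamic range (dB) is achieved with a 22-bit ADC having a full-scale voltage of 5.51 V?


Dynamic range from full-scale to LSB:
V_min = V_max / 2^bits = 5.51 / 2^22
DR = 20 * log10(V_max / V_min)
   = 20 * log10(2^22)
   = 20 * 22 * log10(2)
   = 132.45 dB

132.45 dB


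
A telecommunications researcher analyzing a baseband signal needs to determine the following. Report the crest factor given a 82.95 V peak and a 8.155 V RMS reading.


Crest factor is the ratio of peak to RMS:
CF = V_peak / V_rms
   = 82.95 / 8.155
   = 10.1717

10.1717


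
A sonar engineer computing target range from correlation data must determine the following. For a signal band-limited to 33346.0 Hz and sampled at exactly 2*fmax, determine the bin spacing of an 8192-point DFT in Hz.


Step 1 — Nyquist sampling rate:
fs = 2 * fmax = 2 * 33346.0 = 66692.0 Hz

Step 2 — DFT bin spacing:
df = fs / N = 66692.0 / 8192 = 8.1411 Hz

8.1411 Hz


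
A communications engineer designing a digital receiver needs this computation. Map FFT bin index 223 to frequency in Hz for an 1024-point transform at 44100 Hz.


Frequency of DFT bin k:
f_k = k * fs / N
    = 223 * 44100 / 1024
    = 9834300 / 1024
    = 9603.809 Hz

9603.809 Hz


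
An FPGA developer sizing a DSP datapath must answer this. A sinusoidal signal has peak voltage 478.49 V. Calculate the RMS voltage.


RMS voltage for a sinusoidal waveform:
V_rms = V_peak / sqrt(2)
      = 478.49 / 1.414214
      = 338.344 V

338.344 V


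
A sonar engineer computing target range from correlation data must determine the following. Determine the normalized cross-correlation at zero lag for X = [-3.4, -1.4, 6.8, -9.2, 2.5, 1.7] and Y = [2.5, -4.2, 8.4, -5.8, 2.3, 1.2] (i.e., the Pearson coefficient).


Pearson correlation coefficient (population):
r = cov(X,Y) / (std(X) * std(Y))
Mean X = -0.5, Mean Y = 0.7333
Cov(X,Y) = 19.641667
Std(X) = 5.033885, Std(Y) = 4.683185
r = 0.8332

0.8332


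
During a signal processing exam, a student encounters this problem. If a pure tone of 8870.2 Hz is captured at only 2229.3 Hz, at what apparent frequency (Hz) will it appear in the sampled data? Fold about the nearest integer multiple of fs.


Compute the nearest integer multiple of fs to the signal:
n = round(8870.2 / 2229.3) = 4
f_alias = |8870.2 - 4 * 2229.3|
        = |8870.2 - 8917.2|
        = 47.0 Hz

47.0


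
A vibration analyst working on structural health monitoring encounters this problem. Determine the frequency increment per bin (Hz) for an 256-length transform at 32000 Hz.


DFT frequency resolution:
df = fs / N
   = 32000 / 256
   = 125.0 Hz

125.0 Hz


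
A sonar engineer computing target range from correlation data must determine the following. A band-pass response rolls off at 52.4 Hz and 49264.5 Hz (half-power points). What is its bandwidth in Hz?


Bandwidth is the difference of -3dB frequencies:
BW = f_high - f_low
   = 49264.5 - 52.4
   = 49212.1 Hz

49212.1 Hz


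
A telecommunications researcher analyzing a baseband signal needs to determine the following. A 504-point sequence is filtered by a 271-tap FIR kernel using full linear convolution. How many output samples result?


Linear convolution output length:
L = N + M - 1
  = 504 + 271 - 1
  = 774 samples

774


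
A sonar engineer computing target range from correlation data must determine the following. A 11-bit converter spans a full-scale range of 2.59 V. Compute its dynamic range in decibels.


Dynamic range from full-scale to LSB:
V_min = V_max / 2^bits = 2.59 / 2^11
DR = 20 * log10(V_max / V_min)
   = 20 * log10(2^11)
   = 20 * 11 * log10(2)
   = 66.23 dB

66.23 dB


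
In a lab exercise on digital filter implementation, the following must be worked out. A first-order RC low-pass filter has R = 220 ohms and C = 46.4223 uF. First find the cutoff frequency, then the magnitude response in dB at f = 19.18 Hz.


Step 1 — cutoff frequency:
fc = 1 / (2*pi*R*C)
C = 46.4223 uF = 4.64223e-05 F
fc = 1 / (2*pi*220*4.64223e-05)
   = 15.5837 Hz

Step 2 — magnitude at f = 19.18 Hz:
|H(f)| = 1 / sqrt(1 + (f/fc)^2)
f/fc = 19.18 / 15.5837 = 1.230773
|H| = 1 / sqrt(1 + 1.514802) = 0.6305915
|H|_dB = 20*log10(0.6305915) = -4.01 dB

fc = 15.5837 Hz; |H(19.18 Hz)| = -4.01 dB


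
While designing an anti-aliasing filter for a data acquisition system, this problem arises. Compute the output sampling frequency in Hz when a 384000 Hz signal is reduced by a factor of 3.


Decimation reduces the sample rate:
fs_out = fs_in / M
       = 384000 / 3
       = 128000.0 Hz

128000.0 Hz


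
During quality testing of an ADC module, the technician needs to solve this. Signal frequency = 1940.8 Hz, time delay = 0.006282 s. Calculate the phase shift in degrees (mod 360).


Phase shift from frequency and time delay:
phi = 360 * f * t_delay
    = 360 * 1940.8 * 0.006282
    = 4389.16 degrees
    mod 360 = 69.16 degrees

69.16 degrees


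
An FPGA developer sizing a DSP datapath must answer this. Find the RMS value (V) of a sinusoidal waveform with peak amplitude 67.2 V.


RMS voltage for a sinusoidal waveform:
V_rms = V_peak / sqrt(2)
      = 67.2 / 1.414214
      = 47.518 V

47.518 V


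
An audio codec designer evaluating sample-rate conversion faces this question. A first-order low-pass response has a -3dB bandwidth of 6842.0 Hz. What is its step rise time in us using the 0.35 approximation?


Rise time from bandwidth relationship:
tr = 0.35 / BW
   = 0.35 / 6842.0
   = 5.115463315e-05 s
   = 51.1546 us

51.1546 us


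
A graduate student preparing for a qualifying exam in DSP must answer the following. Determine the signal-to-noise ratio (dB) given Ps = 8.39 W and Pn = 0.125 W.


SNR in decibels:
SNR = 10 * log10(Ps / Pn)
    = 10 * log10(8.39 / 0.125)
    = 10 * log10(67.12)
    = 10 * 1.8269
    = 18.27 dB

18.27 dB


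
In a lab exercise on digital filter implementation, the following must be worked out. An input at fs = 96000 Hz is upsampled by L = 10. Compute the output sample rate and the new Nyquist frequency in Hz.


Step 1 — output sample rate after interpolation by L:
fs_out = L * fs_in = 10 * 96000 = 960000 Hz

Step 2 — Nyquist frequency of the output stream:
f_Nyq = fs_out / 2 = 960000 / 2 = 480000.0 Hz

fs_out = 960000 Hz; f_Nyquist = 480000.0 Hz


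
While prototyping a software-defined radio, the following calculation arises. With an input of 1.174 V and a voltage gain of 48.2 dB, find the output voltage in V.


Output voltage from dB gain:
V_out = V_in * 10^(gain_dB / 20)
      = 1.174 * 10^(48.2 / 20)
      = 1.174 * 257.039578
      = 301.7645 V

301.7645 V


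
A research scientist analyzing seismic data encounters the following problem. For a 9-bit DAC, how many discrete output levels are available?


Number of quantization levels = 2^N
= 2^9
= 512

512


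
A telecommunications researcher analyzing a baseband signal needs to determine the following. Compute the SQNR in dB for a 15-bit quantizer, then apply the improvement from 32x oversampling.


Step 1 — baseline SQNR at Nyquist:
SQNR_base = 6.02*N + 1.76
          = 6.02*15 + 1.76
          = 92.06 dB

Step 2 — oversampling processing gain:
G = 10*log10(OSR) = 10*log10(32) = 15.05 dB

Step 3 — total:
SQNR_total = 92.06 + 15.05 = 107.11 dB

Base SQNR = 92.06 dB; oversampled SQNR = 107.11 dB


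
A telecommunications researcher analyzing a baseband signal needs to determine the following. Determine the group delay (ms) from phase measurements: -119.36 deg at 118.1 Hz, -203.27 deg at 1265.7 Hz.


Group delay from phase difference:
tau = -d(phi)/d(omega)
d(phi) = -83.91 deg = -1.464506 rad
d(omega) = 2*pi*(1265.7 - 118.1) = 7210.5835 rad/s
tau = -(-1.464506) / 7210.5835
    = 0.2031 ms

0.2031 ms


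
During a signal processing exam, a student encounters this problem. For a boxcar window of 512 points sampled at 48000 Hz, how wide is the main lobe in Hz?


Main lobe width for a rectangular window:
Width = 2 * fs / N
      = 2 * 48000 / 512
      = 96000 / 512
      = 187.5 Hz

187.5 Hz


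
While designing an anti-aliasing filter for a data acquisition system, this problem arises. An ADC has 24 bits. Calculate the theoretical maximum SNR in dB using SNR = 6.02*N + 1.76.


Theoretical SNR for a full-scale sinusoid:
SNR = 6.02 * N + 1.76
    = 6.02 * 24 + 1.76
    = 144.48 + 1.76
    = 146.24 dB

146.24 dB


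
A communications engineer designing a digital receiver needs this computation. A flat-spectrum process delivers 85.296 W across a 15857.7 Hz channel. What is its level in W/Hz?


Power spectral density:
PSD = P / BW
    = 85.296 / 15857.7
    = 0.00537884 W/Hz

0.00537884 W/Hz


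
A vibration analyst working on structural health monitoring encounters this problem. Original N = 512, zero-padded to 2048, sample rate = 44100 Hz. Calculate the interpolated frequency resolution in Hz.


Frequency resolution after zero-padding:
N_padded = 512 * 4 = 2048
df = fs / N_padded
   = 44100 / 2048
   = 21.5332 Hz

21.5332 Hz


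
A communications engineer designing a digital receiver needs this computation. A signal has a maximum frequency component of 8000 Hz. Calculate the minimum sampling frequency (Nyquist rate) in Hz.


The Nyquist rate is twice the maximum frequency component.
fs_min = 2 * fmax
      = 2 * 8000
      = 16000 Hz

16000


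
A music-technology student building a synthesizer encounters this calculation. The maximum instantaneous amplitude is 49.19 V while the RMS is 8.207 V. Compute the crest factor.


Crest factor is the ratio of peak to RMS:
CF = V_peak / V_rms
   = 49.19 / 8.207
   = 5.9937

5.9937


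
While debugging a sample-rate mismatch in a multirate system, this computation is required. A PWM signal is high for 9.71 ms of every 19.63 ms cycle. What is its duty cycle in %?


Duty cycle as a percentage:
DC = (t_on / T) * 100
   = (9.71 / 19.63) * 100
   = 0.494651 * 100
   = 49.47 %

49.47 %


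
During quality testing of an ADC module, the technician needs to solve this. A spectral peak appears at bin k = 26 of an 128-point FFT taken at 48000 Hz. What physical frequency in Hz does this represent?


Frequency of DFT bin k:
f_k = k * fs / N
    = 26 * 48000 / 128
    = 1248000 / 128
    = 9750.0 Hz

9750.0 Hz


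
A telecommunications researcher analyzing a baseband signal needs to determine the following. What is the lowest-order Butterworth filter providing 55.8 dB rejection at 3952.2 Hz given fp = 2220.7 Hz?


Butterworth filter order formula:
n = log10(10^(A/10) - 1) / (2 * log10(f_stop/f_pass))
10^(55.8/10) - 1 = 380188.3963
f_stop/f_pass = 3952.2 / 2220.7 = 1.7797
n = 11.1444 -> ceil = 12

12


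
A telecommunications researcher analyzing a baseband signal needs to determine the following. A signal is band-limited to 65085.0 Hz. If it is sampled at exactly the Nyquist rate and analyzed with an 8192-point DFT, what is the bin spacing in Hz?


Step 1 — Nyquist sampling rate:
fs = 2 * fmax = 2 * 65085.0 = 130170.0 Hz

Step 2 — DFT bin spacing:
df = fs / N = 130170.0 / 8192 = 15.8899 Hz

15.8899 Hz


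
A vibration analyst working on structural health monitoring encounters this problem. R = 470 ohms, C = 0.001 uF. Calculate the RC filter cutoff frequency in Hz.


Cutoff frequency of a first-order RC filter:
fc = 1 / (2 * pi * R * C)
C = 0.001 uF = 1e-09 F
fc = 1 / (2 * pi * 470 * 1e-09)
   = 1 / 2.9530970943744e-06
   = 338627.538493 Hz

338627.538493 Hz


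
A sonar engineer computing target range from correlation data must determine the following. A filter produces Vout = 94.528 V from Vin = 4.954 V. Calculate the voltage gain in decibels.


Voltage gain in dB:
G = 20 * log10(Vout / Vin)
  = 20 * log10(94.528 / 4.954)
  = 20 * log10(19.081147)
  = 20 * 1.280604
  = 25.61 dB

25.61 dB


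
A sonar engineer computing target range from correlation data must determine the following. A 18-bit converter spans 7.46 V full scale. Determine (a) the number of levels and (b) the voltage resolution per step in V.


Step 1 — number of quantization levels:
L = 2^N = 2^18 = 262144

Step 2 — LSB step size:
delta = Vfs / L
      = 7.46 / 262144
      = 2.846e-05 V

Levels = 262144; step size = 2.846e-05 V


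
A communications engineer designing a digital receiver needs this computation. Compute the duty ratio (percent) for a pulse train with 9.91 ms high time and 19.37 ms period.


Duty cycle as a percentage:
DC = (t_on / T) * 100
   = (9.91 / 19.37) * 100
   = 0.511616 * 100
   = 51.16 %

51.16 %


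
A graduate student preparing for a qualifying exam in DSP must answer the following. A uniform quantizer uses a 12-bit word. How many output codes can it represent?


Number of quantization levels = 2^N
= 2^12
= 4096

4096


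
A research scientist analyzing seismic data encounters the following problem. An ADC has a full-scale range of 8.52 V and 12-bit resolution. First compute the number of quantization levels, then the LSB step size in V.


Step 1 — number of quantization levels:
L = 2^N = 2^12 = 4096

Step 2 — LSB step size:
delta = Vfs / L
      = 8.52 / 4096
      = 0.00208008 V

Levels = 4096; step size = 0.00208008 V


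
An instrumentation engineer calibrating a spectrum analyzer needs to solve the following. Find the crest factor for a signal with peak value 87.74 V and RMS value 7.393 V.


Crest factor is the ratio of peak to RMS:
CF = V_peak / V_rms
   = 87.74 / 7.393
   = 11.868

11.868


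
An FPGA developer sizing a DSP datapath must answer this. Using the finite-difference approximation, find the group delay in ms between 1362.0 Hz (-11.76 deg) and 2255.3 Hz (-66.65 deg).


Group delay from phase difference:
tau = -d(phi)/d(omega)
d(phi) = -54.89 deg = -0.958011 rad
d(omega) = 2*pi*(2255.3 - 1362.0) = 5612.7694 rad/s
tau = -(-0.958011) / 5612.7694
    = 0.1707 ms

0.1707 ms


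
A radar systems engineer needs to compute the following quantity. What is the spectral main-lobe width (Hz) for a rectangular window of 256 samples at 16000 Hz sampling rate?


Main lobe width for a rectangular window:
Width = 2 * fs / N
      = 2 * 16000 / 256
      = 32000 / 256
      = 125.0 Hz

125.0 Hz


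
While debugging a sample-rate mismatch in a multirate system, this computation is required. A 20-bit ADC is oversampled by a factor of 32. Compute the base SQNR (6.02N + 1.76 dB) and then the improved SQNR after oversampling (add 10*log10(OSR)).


Step 1 — baseline SQNR at Nyquist:
SQNR_base = 6.02*N + 1.76
          = 6.02*20 + 1.76
          = 122.16 dB

Step 2 — oversampling processing gain:
G = 10*log10(OSR) = 10*log10(32) = 15.05 dB

Step 3 — total:
SQNR_total = 122.16 + 15.05 = 137.21 dB

Base SQNR = 122.16 dB; oversampled SQNR = 137.21 dB


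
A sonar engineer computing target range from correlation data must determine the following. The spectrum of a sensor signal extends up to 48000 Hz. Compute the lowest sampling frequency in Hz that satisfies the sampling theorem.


The Nyquist rate is twice the maximum frequency component.
fs_min = 2 * fmax
      = 2 * 48000
      = 96000 Hz

96000


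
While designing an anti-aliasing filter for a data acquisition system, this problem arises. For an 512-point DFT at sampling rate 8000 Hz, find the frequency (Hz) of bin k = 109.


Frequency of DFT bin k:
f_k = k * fs / N
    = 109 * 8000 / 512
    = 872000 / 512
    = 1703.125 Hz

1703.125 Hz


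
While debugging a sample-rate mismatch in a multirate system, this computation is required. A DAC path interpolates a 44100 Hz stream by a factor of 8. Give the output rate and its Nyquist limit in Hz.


Step 1 — output sample rate after interpolation by L:
fs_out = L * fs_in = 8 * 44100 = 352800 Hz

Step 2 — Nyquist frequency of the output stream:
f_Nyq = fs_out / 2 = 352800 / 2 = 176400.0 Hz

fs_out = 352800 Hz; f_Nyquist = 176400.0 Hz


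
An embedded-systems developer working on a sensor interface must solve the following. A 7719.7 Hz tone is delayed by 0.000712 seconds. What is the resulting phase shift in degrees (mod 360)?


Phase shift from frequency and time delay:
phi = 360 * f * t_delay
    = 360 * 7719.7 * 0.000712
    = 1978.71 degrees
    mod 360 = 178.71 degrees

178.71 degrees


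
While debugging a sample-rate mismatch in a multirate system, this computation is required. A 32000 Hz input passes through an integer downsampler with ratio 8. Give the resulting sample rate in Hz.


Decimation reduces the sample rate:
fs_out = fs_in / M
       = 32000 / 8
       = 4000.0 Hz

4000.0 Hz


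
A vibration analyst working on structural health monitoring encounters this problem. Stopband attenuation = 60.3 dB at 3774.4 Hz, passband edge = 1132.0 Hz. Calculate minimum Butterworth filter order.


Butterworth filter order formula:
n = log10(10^(A/10) - 1) / (2 * log10(f_stop/f_pass))
10^(60.3/10) - 1 = 1071518.3052
f_stop/f_pass = 3774.4 / 1132.0 = 3.3343
n = 5.7648 -> ceil = 6

6


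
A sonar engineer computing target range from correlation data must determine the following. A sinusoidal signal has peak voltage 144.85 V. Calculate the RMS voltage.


RMS voltage for a sinusoidal waveform:
V_rms = V_peak / sqrt(2)
      = 144.85 / 1.414214
      = 102.424 V

102.424 V


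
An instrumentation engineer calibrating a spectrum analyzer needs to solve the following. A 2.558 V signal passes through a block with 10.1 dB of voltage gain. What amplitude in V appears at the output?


Output voltage from dB gain:
V_out = V_in * 10^(gain_dB / 20)
      = 2.558 * 10^(10.1 / 20)
      = 2.558 * 3.198895
      = 8.1828 V

8.1828 V


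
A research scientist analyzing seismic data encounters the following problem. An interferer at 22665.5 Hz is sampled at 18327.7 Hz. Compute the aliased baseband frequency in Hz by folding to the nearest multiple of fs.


Compute the nearest integer multiple of fs to the signal:
n = round(22665.5 / 18327.7) = 1
f_alias = |22665.5 - 1 * 18327.7|
        = |22665.5 - 18327.7|
        = 4337.8 Hz

4337.8


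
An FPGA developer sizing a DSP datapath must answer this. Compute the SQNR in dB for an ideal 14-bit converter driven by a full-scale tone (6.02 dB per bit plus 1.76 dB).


Theoretical SNR for a full-scale sinusoid:
SNR = 6.02 * N + 1.76
    = 6.02 * 14 + 1.76
    = 84.28 + 1.76
    = 86.04 dB

86.04 dB


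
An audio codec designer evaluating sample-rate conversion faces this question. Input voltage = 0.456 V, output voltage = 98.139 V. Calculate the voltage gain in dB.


Voltage gain in dB:
G = 20 * log10(Vout / Vin)
  = 20 * log10(98.139 / 0.456)
  = 20 * log10(215.217105)
  = 20 * 2.332877
  = 46.66 dB

46.66 dB


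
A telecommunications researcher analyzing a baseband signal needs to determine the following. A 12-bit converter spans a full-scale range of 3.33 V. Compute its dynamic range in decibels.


Dynamic range from full-scale to LSB:
V_min = V_max / 2^bits = 3.33 / 2^12
DR = 20 * log10(V_max / V_min)
   = 20 * log10(2^12)
   = 20 * 12 * log10(2)
   = 72.25 dB

72.25 dB


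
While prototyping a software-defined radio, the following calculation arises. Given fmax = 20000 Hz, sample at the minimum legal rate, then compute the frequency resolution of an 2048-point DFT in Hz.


Step 1 — Nyquist sampling rate:
fs = 2 * fmax = 2 * 20000 = 40000 Hz

Step 2 — DFT bin spacing:
df = fs / N = 40000 / 2048 = 19.5312 Hz

19.5312 Hz


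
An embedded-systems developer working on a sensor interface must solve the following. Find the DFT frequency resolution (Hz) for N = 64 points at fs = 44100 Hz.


DFT frequency resolution:
df = fs / N
   = 44100 / 64
   = 689.0625 Hz

689.0625 Hz


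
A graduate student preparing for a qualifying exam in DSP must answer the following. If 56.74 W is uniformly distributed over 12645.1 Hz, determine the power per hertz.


Power spectral density:
PSD = P / BW
    = 56.74 / 12645.1
    = 0.00448711 W/Hz

0.00448711 W/Hz


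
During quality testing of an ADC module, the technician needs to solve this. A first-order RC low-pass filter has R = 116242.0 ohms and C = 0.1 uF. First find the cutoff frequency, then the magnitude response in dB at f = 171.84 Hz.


Step 1 — cutoff frequency:
fc = 1 / (2*pi*R*C)
C = 0.1 uF = 1e-07 F
fc = 1 / (2*pi*116242.0*1e-07)
   = 13.6917 Hz

Step 2 — magnitude at f = 171.84 Hz:
|H(f)| = 1 / sqrt(1 + (f/fc)^2)
f/fc = 171.84 / 13.6917 = 12.550669
|H| = 1 / sqrt(1 + 157.519292) = 0.0794253
|H|_dB = 20*log10(0.0794253) = -22.0 dB

fc = 13.6917 Hz; |H(171.84 Hz)| = -22.0 dB


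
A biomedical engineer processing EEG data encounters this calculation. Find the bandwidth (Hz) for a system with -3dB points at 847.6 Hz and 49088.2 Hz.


Bandwidth is the difference of -3dB frequencies:
BW = f_high - f_low
   = 49088.2 - 847.6
   = 48240.6 Hz

48240.6 Hz


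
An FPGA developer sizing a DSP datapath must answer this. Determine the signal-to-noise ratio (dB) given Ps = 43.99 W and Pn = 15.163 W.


SNR in decibels:
SNR = 10 * log10(Ps / Pn)
    = 10 * log10(43.99 / 15.163)
    = 10 * log10(2.9011)
    = 10 * 0.4626
    = 4.63 dB

4.63 dB


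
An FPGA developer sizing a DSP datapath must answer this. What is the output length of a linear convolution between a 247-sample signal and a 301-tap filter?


Linear convolution output length:
L = N + M - 1
  = 247 + 301 - 1
  = 547 samples

547


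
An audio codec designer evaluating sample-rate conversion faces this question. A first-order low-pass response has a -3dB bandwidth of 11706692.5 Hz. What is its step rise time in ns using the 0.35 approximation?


Rise time from bandwidth relationship:
tr = 0.35 / BW
   = 0.35 / 11706692.5
   = 2.989742833e-08 s
   = 29.8974 ns

29.8974 ns


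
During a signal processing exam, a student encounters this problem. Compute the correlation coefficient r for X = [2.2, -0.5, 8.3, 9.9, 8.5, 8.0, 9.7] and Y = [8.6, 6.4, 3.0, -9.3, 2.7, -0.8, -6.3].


Pearson correlation coefficient (population):
r = cov(X,Y) / (std(X) * std(Y))
Mean X = 6.5857, Mean Y = 0.6143
Cov(X,Y) = -17.761224
Std(X) = 3.75554, Std(Y) = 6.040205
r = -0.783

-0.783


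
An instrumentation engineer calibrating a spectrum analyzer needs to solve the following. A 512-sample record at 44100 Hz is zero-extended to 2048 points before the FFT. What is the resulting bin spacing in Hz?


Frequency resolution after zero-padding:
N_padded = 512 * 4 = 2048
df = fs / N_padded
   = 44100 / 2048
   = 21.5332 Hz

21.5332 Hz


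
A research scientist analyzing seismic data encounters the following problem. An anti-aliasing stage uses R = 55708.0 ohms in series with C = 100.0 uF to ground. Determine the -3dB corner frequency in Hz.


Cutoff frequency of a first-order RC filter:
fc = 1 / (2 * pi * R * C)
C = 100.0 uF = 0.0001 F
fc = 1 / (2 * pi * 55708.0 * 0.0001)
   = 1 / 35.002368709236
   = 0.028569 Hz

0.028569 Hz


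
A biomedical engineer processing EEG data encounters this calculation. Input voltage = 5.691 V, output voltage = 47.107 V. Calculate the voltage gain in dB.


Voltage gain in dB:
G = 20 * log10(Vout / Vin)
  = 20 * log10(47.107 / 5.691)
  = 20 * log10(8.277456)
  = 20 * 0.917897
  = 18.36 dB

18.36 dB


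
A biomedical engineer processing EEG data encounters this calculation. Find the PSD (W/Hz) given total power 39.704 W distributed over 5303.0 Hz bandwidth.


Power spectral density:
PSD = P / BW
    = 39.704 / 5303.0
    = 0.00748708 W/Hz

0.00748708 W/Hz


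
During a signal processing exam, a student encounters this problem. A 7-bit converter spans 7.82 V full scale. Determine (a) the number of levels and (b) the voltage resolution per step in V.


Step 1 — number of quantization levels:
L = 2^N = 2^7 = 128

Step 2 — LSB step size:
delta = Vfs / L
      = 7.82 / 128
      = 0.06109375 V

Levels = 128; step size = 0.06109375 V


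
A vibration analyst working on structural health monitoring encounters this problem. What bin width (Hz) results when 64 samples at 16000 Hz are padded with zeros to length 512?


Frequency resolution after zero-padding:
N_padded = 64 * 8 = 512
df = fs / N_padded
   = 16000 / 512
   = 31.25 Hz

31.25 Hz


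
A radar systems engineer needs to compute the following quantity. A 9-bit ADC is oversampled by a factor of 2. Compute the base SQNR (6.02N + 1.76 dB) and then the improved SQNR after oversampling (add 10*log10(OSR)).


Step 1 — baseline SQNR at Nyquist:
SQNR_base = 6.02*N + 1.76
          = 6.02*9 + 1.76
          = 55.94 dB

Step 2 — oversampling processing gain:
G = 10*log10(OSR) = 10*log10(2) = 3.01 dB

Step 3 — total:
SQNR_total = 55.94 + 3.01 = 58.95 dB

Base SQNR = 55.94 dB; oversampled SQNR = 58.95 dB


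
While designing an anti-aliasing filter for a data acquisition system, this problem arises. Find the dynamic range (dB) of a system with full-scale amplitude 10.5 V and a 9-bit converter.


Dynamic range from full-scale to LSB:
V_min = V_max / 2^bits = 10.5 / 2^9
DR = 20 * log10(V_max / V_min)
   = 20 * log10(2^9)
   = 20 * 9 * log10(2)
   = 54.19 dB

54.19 dB


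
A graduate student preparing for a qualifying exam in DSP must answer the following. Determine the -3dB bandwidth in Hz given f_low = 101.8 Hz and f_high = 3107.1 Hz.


Bandwidth is the difference of -3dB frequencies:
BW = f_high - f_low
   = 3107.1 - 101.8
   = 3005.3 Hz

3005.3 Hz


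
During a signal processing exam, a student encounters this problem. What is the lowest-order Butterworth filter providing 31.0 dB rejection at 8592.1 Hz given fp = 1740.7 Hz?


Butterworth filter order formula:
n = log10(10^(A/10) - 1) / (2 * log10(f_stop/f_pass))
10^(31.0/10) - 1 = 1257.9254
f_stop/f_pass = 8592.1 / 1740.7 = 4.936
n = 2.2352 -> ceil = 3

3


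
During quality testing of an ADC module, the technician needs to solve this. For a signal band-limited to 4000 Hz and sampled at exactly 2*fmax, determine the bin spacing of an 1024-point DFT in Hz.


Step 1 — Nyquist sampling rate:
fs = 2 * fmax = 2 * 4000 = 8000 Hz

Step 2 — DFT bin spacing:
df = fs / N = 8000 / 1024 = 7.8125 Hz

7.8125 Hz


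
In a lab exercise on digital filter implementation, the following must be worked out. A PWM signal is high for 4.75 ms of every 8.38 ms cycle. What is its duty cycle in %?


Duty cycle as a percentage:
DC = (t_on / T) * 100
   = (4.75 / 8.38) * 100
   = 0.566826 * 100
   = 56.68 %

56.68 %


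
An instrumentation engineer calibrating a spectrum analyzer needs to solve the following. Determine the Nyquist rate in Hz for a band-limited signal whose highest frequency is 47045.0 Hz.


The Nyquist rate is twice the maximum frequency component.
fs_min = 2 * fmax
      = 2 * 47045.0
      = 94090.0 Hz

94090.0


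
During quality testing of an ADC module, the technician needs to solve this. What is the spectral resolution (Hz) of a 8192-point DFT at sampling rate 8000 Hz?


DFT frequency resolution:
df = fs / N
   = 8000 / 8192
   = 0.9766 Hz

0.9766 Hz


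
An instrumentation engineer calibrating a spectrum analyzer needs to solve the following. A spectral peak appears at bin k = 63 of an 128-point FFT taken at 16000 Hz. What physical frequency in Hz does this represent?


Frequency of DFT bin k:
f_k = k * fs / N
    = 63 * 16000 / 128
    = 1008000 / 128
    = 7875.0 Hz

7875.0 Hz


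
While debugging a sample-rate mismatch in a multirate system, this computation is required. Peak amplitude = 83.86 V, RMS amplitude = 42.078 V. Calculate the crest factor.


Crest factor is the ratio of peak to RMS:
CF = V_peak / V_rms
   = 83.86 / 42.078
   = 1.993

1.993


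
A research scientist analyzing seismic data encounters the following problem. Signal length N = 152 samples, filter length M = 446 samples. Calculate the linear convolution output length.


Linear convolution output length:
L = N + M - 1
  = 152 + 446 - 1
  = 597 samples

597


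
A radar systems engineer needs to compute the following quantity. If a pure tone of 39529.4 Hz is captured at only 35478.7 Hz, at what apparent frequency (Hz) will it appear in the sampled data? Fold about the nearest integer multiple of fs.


Compute the nearest integer multiple of fs to the signal:
n = round(39529.4 / 35478.7) = 1
f_alias = |39529.4 - 1 * 35478.7|
        = |39529.4 - 35478.7|
        = 4050.7 Hz

4050.7


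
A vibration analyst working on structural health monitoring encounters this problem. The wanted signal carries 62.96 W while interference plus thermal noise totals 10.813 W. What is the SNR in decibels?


SNR in decibels:
SNR = 10 * log10(Ps / Pn)
    = 10 * log10(62.96 / 10.813)
    = 10 * log10(5.8226)
    = 10 * 0.7651
    = 7.65 dB

7.65 dB


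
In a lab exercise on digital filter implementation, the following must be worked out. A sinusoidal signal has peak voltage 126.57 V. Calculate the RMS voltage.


RMS voltage for a sinusoidal waveform:
V_rms = V_peak / sqrt(2)
      = 126.57 / 1.414214
      = 89.499 V

89.499 V


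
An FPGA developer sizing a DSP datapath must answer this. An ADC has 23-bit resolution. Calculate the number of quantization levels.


Number of quantization levels = 2^N
= 2^23
= 8388608

8388608


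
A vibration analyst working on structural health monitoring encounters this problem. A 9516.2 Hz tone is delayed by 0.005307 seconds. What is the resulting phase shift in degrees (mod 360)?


Phase shift from frequency and time delay:
phi = 360 * f * t_delay
    = 360 * 9516.2 * 0.005307
    = 18180.89 degrees
    mod 360 = 180.89 degrees

180.89 degrees


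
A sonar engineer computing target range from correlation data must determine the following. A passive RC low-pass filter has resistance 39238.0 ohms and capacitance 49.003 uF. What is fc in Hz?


Cutoff frequency of a first-order RC filter:
fc = 1 / (2 * pi * R * C)
C = 49.003 uF = 4.9003e-05 F
fc = 1 / (2 * pi * 39238.0 * 4.9003e-05)
   = 1 / 12.081181247948
   = 0.082773 Hz

0.082773 Hz


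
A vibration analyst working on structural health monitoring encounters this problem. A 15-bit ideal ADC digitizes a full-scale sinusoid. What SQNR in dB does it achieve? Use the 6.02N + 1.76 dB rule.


Theoretical SNR for a full-scale sinusoid:
SNR = 6.02 * N + 1.76
    = 6.02 * 15 + 1.76
    = 90.3 + 1.76
    = 92.06 dB

92.06 dB


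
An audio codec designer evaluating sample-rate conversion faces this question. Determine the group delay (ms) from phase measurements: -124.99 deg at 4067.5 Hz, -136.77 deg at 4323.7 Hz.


Group delay from phase difference:
tau = -d(phi)/d(omega)
d(phi) = -11.78 deg = -0.2056 rad
d(omega) = 2*pi*(4323.7 - 4067.5) = 1609.7521 rad/s
tau = -(-0.2056) / 1609.7521
    = 0.1277 ms

0.1277 ms


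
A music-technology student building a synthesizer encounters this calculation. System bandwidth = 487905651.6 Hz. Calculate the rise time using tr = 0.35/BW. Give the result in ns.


Rise time from bandwidth relationship:
tr = 0.35 / BW
   = 0.35 / 487905651.6
   = 7.173518053e-10 s
   = 0.7174 ns

0.7174 ns


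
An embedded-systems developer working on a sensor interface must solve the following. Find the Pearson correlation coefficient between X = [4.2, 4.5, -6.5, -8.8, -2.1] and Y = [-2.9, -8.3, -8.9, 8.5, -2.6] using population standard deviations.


Pearson correlation coefficient (population):
r = cov(X,Y) / (std(X) * std(Y))
Mean X = -1.74, Mean Y = -2.84
Cov(X,Y) = -17.1456
Std(X) = 5.419446, Std(Y) = 6.248072
r = -0.5064

-0.5064


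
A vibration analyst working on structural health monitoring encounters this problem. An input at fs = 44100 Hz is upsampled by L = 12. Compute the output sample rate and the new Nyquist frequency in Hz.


Step 1 — output sample rate after interpolation by L:
fs_out = L * fs_in = 12 * 44100 = 529200 Hz

Step 2 — Nyquist frequency of the output stream:
f_Nyq = fs_out / 2 = 529200 / 2 = 264600.0 Hz

fs_out = 529200 Hz; f_Nyquist = 264600.0 Hz


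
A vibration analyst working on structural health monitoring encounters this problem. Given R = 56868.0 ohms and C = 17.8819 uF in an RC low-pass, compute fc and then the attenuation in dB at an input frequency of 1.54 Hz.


Step 1 — cutoff frequency:
fc = 1 / (2*pi*R*C)
C = 17.8819 uF = 1.78819e-05 F
fc = 1 / (2*pi*56868.0*1.78819e-05)
   = 0.156509 Hz

Step 2 — magnitude at f = 1.54 Hz:
|H(f)| = 1 / sqrt(1 + (f/fc)^2)
f/fc = 1.54 / 0.156509 = 9.83969
|H| = 1 / sqrt(1 + 96.819499) = 0.1011084
|H|_dB = 20*log10(0.1011084) = -19.9 dB

fc = 0.156509 Hz; |H(1.54 Hz)| = -19.9 dB
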